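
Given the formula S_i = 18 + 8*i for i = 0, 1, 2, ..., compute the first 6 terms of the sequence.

This is an arithmetic sequence.
i=0: S_0 = 18 + 8*0 = 18
i=1: S_1 = 18 + 8*1 = 26
i=2: S_2 = 18 + 8*2 = 34
i=3: S_3 = 18 + 8*3 = 42
i=4: S_4 = 18 + 8*4 = 50
i=5: S_5 = 18 + 8*5 = 58
The first 6 terms are: [18, 26, 34, 42, 50, 58]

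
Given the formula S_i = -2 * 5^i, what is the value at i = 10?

S_10 = -2 * 5^10 = -2 * 9765625 = -19531250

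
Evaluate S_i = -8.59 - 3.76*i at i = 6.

S_6 = -8.59 + -3.76*6 = -8.59 + -22.56 = -31.15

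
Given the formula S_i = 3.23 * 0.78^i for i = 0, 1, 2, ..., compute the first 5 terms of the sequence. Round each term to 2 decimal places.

This is a geometric sequence.
i=0: S_0 = 3.23 * 0.78^0 = 3.23
i=1: S_1 = 3.23 * 0.78^1 ≈ 2.52
i=2: S_2 = 3.23 * 0.78^2 ≈ 1.97
i=3: S_3 = 3.23 * 0.78^3 ≈ 1.53
i=4: S_4 = 3.23 * 0.78^4 ≈ 1.2
The first 5 terms are: [3.23, 2.52, 1.97, 1.53, 1.2]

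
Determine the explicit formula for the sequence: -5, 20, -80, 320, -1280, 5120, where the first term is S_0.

Check ratios: 20 / -5 = -4.0
Common ratio r = -4.
First term a = -5.
Formula: S_i = -5 * (-4)^i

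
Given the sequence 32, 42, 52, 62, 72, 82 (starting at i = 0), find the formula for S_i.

Check differences: 42 - 32 = 10
52 - 42 = 10
Common difference d = 10.
First term a = 32.
Formula: S_i = 32 + 10*i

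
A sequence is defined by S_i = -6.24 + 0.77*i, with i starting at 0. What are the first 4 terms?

This is an arithmetic sequence.
i=0: S_0 = -6.24 + 0.77*0 = -6.24
i=1: S_1 = -6.24 + 0.77*1 = -5.47
i=2: S_2 = -6.24 + 0.77*2 = -4.7
i=3: S_3 = -6.24 + 0.77*3 = -3.93
The first 4 terms are: [-6.24, -5.47, -4.7, -3.93]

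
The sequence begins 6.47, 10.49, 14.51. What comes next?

Differences: 10.49 - 6.47 = 4.02
This is an arithmetic sequence with common difference d = 4.02.
Next term = 14.51 + 4.02 = 18.53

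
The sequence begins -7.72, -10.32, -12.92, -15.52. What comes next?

Differences: -10.32 - -7.72 = -2.6
This is an arithmetic sequence with common difference d = -2.6.
Next term = -15.52 + -2.6 = -18.12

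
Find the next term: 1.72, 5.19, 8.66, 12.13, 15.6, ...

Differences: 5.19 - 1.72 = 3.47
This is an arithmetic sequence with common difference d = 3.47.
Next term = 15.6 + 3.47 = 19.07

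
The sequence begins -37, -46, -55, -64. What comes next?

Differences: -46 - -37 = -9
This is an arithmetic sequence with common difference d = -9.
Next term = -64 + -9 = -73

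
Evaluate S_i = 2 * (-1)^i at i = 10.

S_10 = 2 * (-1)^10 = 2 * 1 = 2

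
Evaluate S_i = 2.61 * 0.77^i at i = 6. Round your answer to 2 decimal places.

S_6 = 2.61 * 0.77^6 ≈ 2.61 * 0.2084 ≈ 0.54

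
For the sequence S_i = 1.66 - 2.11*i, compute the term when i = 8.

S_8 = 1.66 + -2.11*8 = 1.66 + -16.88 = -15.22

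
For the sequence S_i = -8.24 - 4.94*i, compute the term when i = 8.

S_8 = -8.24 + -4.94*8 = -8.24 + -39.52 = -47.76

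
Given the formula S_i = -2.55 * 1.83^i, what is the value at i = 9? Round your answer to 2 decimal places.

S_9 = -2.55 * 1.83^9 ≈ -2.55 * 230.1759 ≈ -586.95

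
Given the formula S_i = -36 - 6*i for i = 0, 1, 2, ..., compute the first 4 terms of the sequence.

This is an arithmetic sequence.
i=0: S_0 = -36 + -6*0 = -36
i=1: S_1 = -36 + -6*1 = -42
i=2: S_2 = -36 + -6*2 = -48
i=3: S_3 = -36 + -6*3 = -54
The first 4 terms are: [-36, -42, -48, -54]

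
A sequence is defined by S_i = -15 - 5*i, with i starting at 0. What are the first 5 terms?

This is an arithmetic sequence.
i=0: S_0 = -15 + -5*0 = -15
i=1: S_1 = -15 + -5*1 = -20
i=2: S_2 = -15 + -5*2 = -25
i=3: S_3 = -15 + -5*3 = -30
i=4: S_4 = -15 + -5*4 = -35
The first 5 terms are: [-15, -20, -25, -30, -35]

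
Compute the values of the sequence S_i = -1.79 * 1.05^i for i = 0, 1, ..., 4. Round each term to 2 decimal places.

This is a geometric sequence.
i=0: S_0 = -1.79 * 1.05^0 = -1.79
i=1: S_1 = -1.79 * 1.05^1 ≈ -1.88
i=2: S_2 = -1.79 * 1.05^2 ≈ -1.97
i=3: S_3 = -1.79 * 1.05^3 ≈ -2.07
i=4: S_4 = -1.79 * 1.05^4 ≈ -2.18
The first 5 terms are: [-1.79, -1.88, -1.97, -2.07, -2.18]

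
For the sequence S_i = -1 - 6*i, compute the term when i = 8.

S_8 = -1 + -6*8 = -1 + -48 = -49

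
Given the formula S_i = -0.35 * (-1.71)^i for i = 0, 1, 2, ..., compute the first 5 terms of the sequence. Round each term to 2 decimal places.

This is a geometric sequence.
i=0: S_0 = -0.35 * (-1.71)^0 = -0.35
i=1: S_1 = -0.35 * (-1.71)^1 ≈ 0.6
i=2: S_2 = -0.35 * (-1.71)^2 ≈ -1.02
i=3: S_3 = -0.35 * (-1.71)^3 ≈ 1.75
i=4: S_4 = -0.35 * (-1.71)^4 ≈ -2.99
The first 5 terms are: [-0.35, 0.6, -1.02, 1.75, -2.99]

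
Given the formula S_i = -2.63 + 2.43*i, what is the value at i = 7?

S_7 = -2.63 + 2.43*7 = -2.63 + 17.01 = 14.38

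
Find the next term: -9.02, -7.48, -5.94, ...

Differences: -7.48 - -9.02 = 1.54
This is an arithmetic sequence with common difference d = 1.54.
Next term = -5.94 + 1.54 = -4.4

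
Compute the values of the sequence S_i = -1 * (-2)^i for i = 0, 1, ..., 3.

This is a geometric sequence.
i=0: S_0 = -1 * (-2)^0 = -1
i=1: S_1 = -1 * (-2)^1 = 2
i=2: S_2 = -1 * (-2)^2 = -4
i=3: S_3 = -1 * (-2)^3 = 8
The first 4 terms are: [-1, 2, -4, 8]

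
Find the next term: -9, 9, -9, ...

Ratios: 9 / -9 = -1.0
This is a geometric sequence with common ratio r = -1.
Next term = -9 * -1 = 9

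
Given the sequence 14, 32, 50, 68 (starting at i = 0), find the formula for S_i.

Check differences: 32 - 14 = 18
50 - 32 = 18
Common difference d = 18.
First term a = 14.
Formula: S_i = 14 + 18*i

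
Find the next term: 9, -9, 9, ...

Ratios: -9 / 9 = -1.0
This is a geometric sequence with common ratio r = -1.
Next term = 9 * -1 = -9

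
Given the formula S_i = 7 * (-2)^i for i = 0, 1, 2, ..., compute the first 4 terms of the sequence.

This is a geometric sequence.
i=0: S_0 = 7 * (-2)^0 = 7
i=1: S_1 = 7 * (-2)^1 = -14
i=2: S_2 = 7 * (-2)^2 = 28
i=3: S_3 = 7 * (-2)^3 = -56
The first 4 terms are: [7, -14, 28, -56]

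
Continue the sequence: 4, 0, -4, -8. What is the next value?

Differences: 0 - 4 = -4
This is an arithmetic sequence with common difference d = -4.
Next term = -8 + -4 = -12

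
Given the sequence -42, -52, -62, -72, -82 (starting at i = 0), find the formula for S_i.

Check differences: -52 - -42 = -10
-62 - -52 = -10
Common difference d = -10.
First term a = -42.
Formula: S_i = -42 - 10*i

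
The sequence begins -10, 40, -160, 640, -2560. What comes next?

Ratios: 40 / -10 = -4.0
This is a geometric sequence with common ratio r = -4.
Next term = -2560 * -4 = 10240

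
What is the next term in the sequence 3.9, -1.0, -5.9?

Differences: -1.0 - 3.9 = -4.9
This is an arithmetic sequence with common difference d = -4.9.
Next term = -5.9 + -4.9 = -10.8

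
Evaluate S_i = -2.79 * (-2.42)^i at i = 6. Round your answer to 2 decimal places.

S_6 = -2.79 * (-2.42)^6 ≈ -2.79 * 200.8594 ≈ -560.4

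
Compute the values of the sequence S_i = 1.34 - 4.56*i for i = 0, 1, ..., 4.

This is an arithmetic sequence.
i=0: S_0 = 1.34 + -4.56*0 = 1.34
i=1: S_1 = 1.34 + -4.56*1 = -3.22
i=2: S_2 = 1.34 + -4.56*2 = -7.78
i=3: S_3 = 1.34 + -4.56*3 = -12.34
i=4: S_4 = 1.34 + -4.56*4 = -16.9
The first 5 terms are: [1.34, -3.22, -7.78, -12.34, -16.9]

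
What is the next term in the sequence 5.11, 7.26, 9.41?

Differences: 7.26 - 5.11 = 2.15
This is an arithmetic sequence with common difference d = 2.15.
Next term = 9.41 + 2.15 = 11.56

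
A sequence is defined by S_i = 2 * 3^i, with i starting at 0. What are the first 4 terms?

This is a geometric sequence.
i=0: S_0 = 2 * 3^0 = 2
i=1: S_1 = 2 * 3^1 = 6
i=2: S_2 = 2 * 3^2 = 18
i=3: S_3 = 2 * 3^3 = 54
The first 4 terms are: [2, 6, 18, 54]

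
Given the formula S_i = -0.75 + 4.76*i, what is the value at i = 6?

S_6 = -0.75 + 4.76*6 = -0.75 + 28.56 = 27.81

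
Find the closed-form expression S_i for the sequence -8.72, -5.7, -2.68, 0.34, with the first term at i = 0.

Check differences: -5.7 - -8.72 = 3.02
-2.68 - -5.7 = 3.02
Common difference d = 3.02.
First term a = -8.72.
Formula: S_i = -8.72 + 3.02*i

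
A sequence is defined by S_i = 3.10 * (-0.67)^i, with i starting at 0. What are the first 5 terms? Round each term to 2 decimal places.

This is a geometric sequence.
i=0: S_0 = 3.1 * (-0.67)^0 = 3.1
i=1: S_1 = 3.1 * (-0.67)^1 ≈ -2.08
i=2: S_2 = 3.1 * (-0.67)^2 ≈ 1.39
i=3: S_3 = 3.1 * (-0.67)^3 ≈ -0.93
i=4: S_4 = 3.1 * (-0.67)^4 ≈ 0.62
The first 5 terms are: [3.1, -2.08, 1.39, -0.93, 0.62]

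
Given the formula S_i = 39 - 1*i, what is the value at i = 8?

S_8 = 39 + -1*8 = 39 + -8 = 31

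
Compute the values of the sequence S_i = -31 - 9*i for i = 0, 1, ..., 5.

This is an arithmetic sequence.
i=0: S_0 = -31 + -9*0 = -31
i=1: S_1 = -31 + -9*1 = -40
i=2: S_2 = -31 + -9*2 = -49
i=3: S_3 = -31 + -9*3 = -58
i=4: S_4 = -31 + -9*4 = -67
i=5: S_5 = -31 + -9*5 = -76
The first 6 terms are: [-31, -40, -49, -58, -67, -76]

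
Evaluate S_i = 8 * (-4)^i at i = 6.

S_6 = 8 * (-4)^6 = 8 * 4096 = 32768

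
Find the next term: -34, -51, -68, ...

Differences: -51 - -34 = -17
This is an arithmetic sequence with common difference d = -17.
Next term = -68 + -17 = -85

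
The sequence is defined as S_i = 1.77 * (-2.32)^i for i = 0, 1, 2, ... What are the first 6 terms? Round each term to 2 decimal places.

This is a geometric sequence.
i=0: S_0 = 1.77 * (-2.32)^0 = 1.77
i=1: S_1 = 1.77 * (-2.32)^1 ≈ -4.11
i=2: S_2 = 1.77 * (-2.32)^2 ≈ 9.53
i=3: S_3 = 1.77 * (-2.32)^3 ≈ -22.1
i=4: S_4 = 1.77 * (-2.32)^4 ≈ 51.28
i=5: S_5 = 1.77 * (-2.32)^5 ≈ -118.96
The first 6 terms are: [1.77, -4.11, 9.53, -22.1, 51.28, -118.96]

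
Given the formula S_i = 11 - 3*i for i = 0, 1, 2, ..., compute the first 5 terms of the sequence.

This is an arithmetic sequence.
i=0: S_0 = 11 + -3*0 = 11
i=1: S_1 = 11 + -3*1 = 8
i=2: S_2 = 11 + -3*2 = 5
i=3: S_3 = 11 + -3*3 = 2
i=4: S_4 = 11 + -3*4 = -1
The first 5 terms are: [11, 8, 5, 2, -1]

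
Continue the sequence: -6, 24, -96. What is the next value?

Ratios: 24 / -6 = -4.0
This is a geometric sequence with common ratio r = -4.
Next term = -96 * -4 = 384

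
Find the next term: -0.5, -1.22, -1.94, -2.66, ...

Differences: -1.22 - -0.5 = -0.72
This is an arithmetic sequence with common difference d = -0.72.
Next term = -2.66 + -0.72 = -3.38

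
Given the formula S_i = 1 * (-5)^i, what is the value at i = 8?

S_8 = 1 * (-5)^8 = 1 * 390625 = 390625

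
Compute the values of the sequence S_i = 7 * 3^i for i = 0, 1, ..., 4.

This is a geometric sequence.
i=0: S_0 = 7 * 3^0 = 7
i=1: S_1 = 7 * 3^1 = 21
i=2: S_2 = 7 * 3^2 = 63
i=3: S_3 = 7 * 3^3 = 189
i=4: S_4 = 7 * 3^4 = 567
The first 5 terms are: [7, 21, 63, 189, 567]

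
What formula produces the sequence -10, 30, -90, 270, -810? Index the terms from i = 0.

Check ratios: 30 / -10 = -3.0
Common ratio r = -3.
First term a = -10.
Formula: S_i = -10 * (-3)^i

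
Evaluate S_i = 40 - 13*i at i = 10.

S_10 = 40 + -13*10 = 40 + -130 = -90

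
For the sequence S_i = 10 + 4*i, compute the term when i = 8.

S_8 = 10 + 4*8 = 10 + 32 = 42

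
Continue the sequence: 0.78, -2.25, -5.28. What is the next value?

Differences: -2.25 - 0.78 = -3.03
This is an arithmetic sequence with common difference d = -3.03.
Next term = -5.28 + -3.03 = -8.31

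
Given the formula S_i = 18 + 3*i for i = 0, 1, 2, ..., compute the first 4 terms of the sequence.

This is an arithmetic sequence.
i=0: S_0 = 18 + 3*0 = 18
i=1: S_1 = 18 + 3*1 = 21
i=2: S_2 = 18 + 3*2 = 24
i=3: S_3 = 18 + 3*3 = 27
The first 4 terms are: [18, 21, 24, 27]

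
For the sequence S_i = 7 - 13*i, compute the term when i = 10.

S_10 = 7 + -13*10 = 7 + -130 = -123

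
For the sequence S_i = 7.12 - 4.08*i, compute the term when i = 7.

S_7 = 7.12 + -4.08*7 = 7.12 + -28.56 = -21.44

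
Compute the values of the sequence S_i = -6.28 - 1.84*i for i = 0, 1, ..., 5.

This is an arithmetic sequence.
i=0: S_0 = -6.28 + -1.84*0 = -6.28
i=1: S_1 = -6.28 + -1.84*1 = -8.12
i=2: S_2 = -6.28 + -1.84*2 = -9.96
i=3: S_3 = -6.28 + -1.84*3 = -11.8
i=4: S_4 = -6.28 + -1.84*4 = -13.64
i=5: S_5 = -6.28 + -1.84*5 = -15.48
The first 6 terms are: [-6.28, -8.12, -9.96, -11.8, -13.64, -15.48]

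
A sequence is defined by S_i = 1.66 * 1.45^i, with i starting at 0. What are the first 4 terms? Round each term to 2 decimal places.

This is a geometric sequence.
i=0: S_0 = 1.66 * 1.45^0 = 1.66
i=1: S_1 = 1.66 * 1.45^1 ≈ 2.41
i=2: S_2 = 1.66 * 1.45^2 ≈ 3.49
i=3: S_3 = 1.66 * 1.45^3 ≈ 5.06
The first 4 terms are: [1.66, 2.41, 3.49, 5.06]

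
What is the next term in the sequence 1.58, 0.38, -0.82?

Differences: 0.38 - 1.58 = -1.2
This is an arithmetic sequence with common difference d = -1.2.
Next term = -0.82 + -1.2 = -2.02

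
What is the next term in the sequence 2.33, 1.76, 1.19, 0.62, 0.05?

Differences: 1.76 - 2.33 = -0.57
This is an arithmetic sequence with common difference d = -0.57.
Next term = 0.05 + -0.57 = -0.52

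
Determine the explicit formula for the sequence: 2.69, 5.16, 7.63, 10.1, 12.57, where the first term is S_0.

Check differences: 5.16 - 2.69 = 2.47
7.63 - 5.16 = 2.47
Common difference d = 2.47.
First term a = 2.69.
Formula: S_i = 2.69 + 2.47*i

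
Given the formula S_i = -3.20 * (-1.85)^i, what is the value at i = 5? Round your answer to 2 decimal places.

S_5 = -3.2 * (-1.85)^5 ≈ -3.2 * -21.67 ≈ 69.34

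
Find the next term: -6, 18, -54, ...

Ratios: 18 / -6 = -3.0
This is a geometric sequence with common ratio r = -3.
Next term = -54 * -3 = 162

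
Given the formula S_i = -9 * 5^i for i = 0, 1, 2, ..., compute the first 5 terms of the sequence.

This is a geometric sequence.
i=0: S_0 = -9 * 5^0 = -9
i=1: S_1 = -9 * 5^1 = -45
i=2: S_2 = -9 * 5^2 = -225
i=3: S_3 = -9 * 5^3 = -1125
i=4: S_4 = -9 * 5^4 = -5625
The first 5 terms are: [-9, -45, -225, -1125, -5625]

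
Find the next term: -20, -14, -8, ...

Differences: -14 - -20 = 6
This is an arithmetic sequence with common difference d = 6.
Next term = -8 + 6 = -2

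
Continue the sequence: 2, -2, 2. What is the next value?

Ratios: -2 / 2 = -1.0
This is a geometric sequence with common ratio r = -1.
Next term = 2 * -1 = -2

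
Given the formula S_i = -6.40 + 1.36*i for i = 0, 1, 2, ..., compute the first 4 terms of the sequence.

This is an arithmetic sequence.
i=0: S_0 = -6.4 + 1.36*0 = -6.4
i=1: S_1 = -6.4 + 1.36*1 = -5.04
i=2: S_2 = -6.4 + 1.36*2 = -3.68
i=3: S_3 = -6.4 + 1.36*3 = -2.32
The first 4 terms are: [-6.4, -5.04, -3.68, -2.32]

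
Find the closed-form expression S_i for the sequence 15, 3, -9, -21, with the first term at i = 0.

Check differences: 3 - 15 = -12
-9 - 3 = -12
Common difference d = -12.
First term a = 15.
Formula: S_i = 15 - 12*i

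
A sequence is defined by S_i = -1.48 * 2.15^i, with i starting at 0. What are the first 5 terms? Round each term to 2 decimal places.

This is a geometric sequence.
i=0: S_0 = -1.48 * 2.15^0 = -1.48
i=1: S_1 = -1.48 * 2.15^1 ≈ -3.18
i=2: S_2 = -1.48 * 2.15^2 ≈ -6.84
i=3: S_3 = -1.48 * 2.15^3 ≈ -14.71
i=4: S_4 = -1.48 * 2.15^4 ≈ -31.62
The first 5 terms are: [-1.48, -3.18, -6.84, -14.71, -31.62]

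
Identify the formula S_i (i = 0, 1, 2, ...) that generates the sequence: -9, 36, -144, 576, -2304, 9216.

Check ratios: 36 / -9 = -4.0
Common ratio r = -4.
First term a = -9.
Formula: S_i = -9 * (-4)^i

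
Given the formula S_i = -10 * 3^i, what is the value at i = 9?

S_9 = -10 * 3^9 = -10 * 19683 = -196830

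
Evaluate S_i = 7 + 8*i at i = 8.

S_8 = 7 + 8*8 = 7 + 64 = 71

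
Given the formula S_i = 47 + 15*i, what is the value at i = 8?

S_8 = 47 + 15*8 = 47 + 120 = 167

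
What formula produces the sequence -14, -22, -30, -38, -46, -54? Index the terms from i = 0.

Check differences: -22 - -14 = -8
-30 - -22 = -8
Common difference d = -8.
First term a = -14.
Formula: S_i = -14 - 8*i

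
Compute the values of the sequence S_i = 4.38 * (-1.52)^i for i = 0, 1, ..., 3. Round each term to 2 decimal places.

This is a geometric sequence.
i=0: S_0 = 4.38 * (-1.52)^0 = 4.38
i=1: S_1 = 4.38 * (-1.52)^1 ≈ -6.66
i=2: S_2 = 4.38 * (-1.52)^2 ≈ 10.12
i=3: S_3 = 4.38 * (-1.52)^3 ≈ -15.38
The first 4 terms are: [4.38, -6.66, 10.12, -15.38]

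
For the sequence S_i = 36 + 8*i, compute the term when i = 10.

S_10 = 36 + 8*10 = 36 + 80 = 116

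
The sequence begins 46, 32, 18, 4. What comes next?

Differences: 32 - 46 = -14
This is an arithmetic sequence with common difference d = -14.
Next term = 4 + -14 = -10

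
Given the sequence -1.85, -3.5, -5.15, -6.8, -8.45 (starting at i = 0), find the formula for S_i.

Check differences: -3.5 - -1.85 = -1.65
-5.15 - -3.5 = -1.65
Common difference d = -1.65.
First term a = -1.85.
Formula: S_i = -1.85 - 1.65*i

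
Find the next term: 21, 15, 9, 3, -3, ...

Differences: 15 - 21 = -6
This is an arithmetic sequence with common difference d = -6.
Next term = -3 + -6 = -9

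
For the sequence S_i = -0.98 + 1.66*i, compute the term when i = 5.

S_5 = -0.98 + 1.66*5 = -0.98 + 8.3 = 7.32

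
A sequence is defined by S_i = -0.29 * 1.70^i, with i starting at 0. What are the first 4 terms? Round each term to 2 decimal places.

This is a geometric sequence.
i=0: S_0 = -0.29 * 1.7^0 = -0.29
i=1: S_1 = -0.29 * 1.7^1 ≈ -0.49
i=2: S_2 = -0.29 * 1.7^2 ≈ -0.84
i=3: S_3 = -0.29 * 1.7^3 ≈ -1.42
The first 4 terms are: [-0.29, -0.49, -0.84, -1.42]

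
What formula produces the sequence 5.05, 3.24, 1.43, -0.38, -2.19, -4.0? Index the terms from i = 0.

Check differences: 3.24 - 5.05 = -1.81
1.43 - 3.24 = -1.81
Common difference d = -1.81.
First term a = 5.05.
Formula: S_i = 5.05 - 1.81*i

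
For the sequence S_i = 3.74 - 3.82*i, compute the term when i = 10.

S_10 = 3.74 + -3.82*10 = 3.74 + -38.2 = -34.46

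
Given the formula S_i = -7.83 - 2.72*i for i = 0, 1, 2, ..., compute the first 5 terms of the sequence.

This is an arithmetic sequence.
i=0: S_0 = -7.83 + -2.72*0 = -7.83
i=1: S_1 = -7.83 + -2.72*1 = -10.55
i=2: S_2 = -7.83 + -2.72*2 = -13.27
i=3: S_3 = -7.83 + -2.72*3 = -15.99
i=4: S_4 = -7.83 + -2.72*4 = -18.71
The first 5 terms are: [-7.83, -10.55, -13.27, -15.99, -18.71]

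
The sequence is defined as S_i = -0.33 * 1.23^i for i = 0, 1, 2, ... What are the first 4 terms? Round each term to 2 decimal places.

This is a geometric sequence.
i=0: S_0 = -0.33 * 1.23^0 = -0.33
i=1: S_1 = -0.33 * 1.23^1 ≈ -0.41
i=2: S_2 = -0.33 * 1.23^2 ≈ -0.5
i=3: S_3 = -0.33 * 1.23^3 ≈ -0.61
The first 4 terms are: [-0.33, -0.41, -0.5, -0.61]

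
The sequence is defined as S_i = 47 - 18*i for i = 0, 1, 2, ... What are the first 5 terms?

This is an arithmetic sequence.
i=0: S_0 = 47 + -18*0 = 47
i=1: S_1 = 47 + -18*1 = 29
i=2: S_2 = 47 + -18*2 = 11
i=3: S_3 = 47 + -18*3 = -7
i=4: S_4 = 47 + -18*4 = -25
The first 5 terms are: [47, 29, 11, -7, -25]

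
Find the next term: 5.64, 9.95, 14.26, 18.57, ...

Differences: 9.95 - 5.64 = 4.31
This is an arithmetic sequence with common difference d = 4.31.
Next term = 18.57 + 4.31 = 22.88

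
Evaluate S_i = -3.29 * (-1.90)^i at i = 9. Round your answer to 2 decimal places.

S_9 = -3.29 * (-1.9)^9 ≈ -3.29 * -322.6877 ≈ 1061.64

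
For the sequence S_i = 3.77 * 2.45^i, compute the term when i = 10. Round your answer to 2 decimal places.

S_10 = 3.77 * 2.45^10 ≈ 3.77 * 7792.2135 ≈ 29376.64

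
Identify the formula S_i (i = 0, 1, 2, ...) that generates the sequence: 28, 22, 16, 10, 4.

Check differences: 22 - 28 = -6
16 - 22 = -6
Common difference d = -6.
First term a = 28.
Formula: S_i = 28 - 6*i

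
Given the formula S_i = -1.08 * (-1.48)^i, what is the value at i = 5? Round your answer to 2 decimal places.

S_5 = -1.08 * (-1.48)^5 ≈ -1.08 * -7.1008 ≈ 7.67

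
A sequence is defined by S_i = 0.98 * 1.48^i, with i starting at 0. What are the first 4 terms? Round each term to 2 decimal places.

This is a geometric sequence.
i=0: S_0 = 0.98 * 1.48^0 = 0.98
i=1: S_1 = 0.98 * 1.48^1 ≈ 1.45
i=2: S_2 = 0.98 * 1.48^2 ≈ 2.15
i=3: S_3 = 0.98 * 1.48^3 ≈ 3.18
The first 4 terms are: [0.98, 1.45, 2.15, 3.18]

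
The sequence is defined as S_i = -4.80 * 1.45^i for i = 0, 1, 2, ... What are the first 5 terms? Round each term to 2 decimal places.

This is a geometric sequence.
i=0: S_0 = -4.8 * 1.45^0 = -4.8
i=1: S_1 = -4.8 * 1.45^1 = -6.96
i=2: S_2 = -4.8 * 1.45^2 ≈ -10.09
i=3: S_3 = -4.8 * 1.45^3 ≈ -14.63
i=4: S_4 = -4.8 * 1.45^4 ≈ -21.22
The first 5 terms are: [-4.8, -6.96, -10.09, -14.63, -21.22]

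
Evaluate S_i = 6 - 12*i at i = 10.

S_10 = 6 + -12*10 = 6 + -120 = -114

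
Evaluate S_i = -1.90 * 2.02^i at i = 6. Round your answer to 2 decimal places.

S_6 = -1.9 * 2.02^6 ≈ -1.9 * 67.9373 ≈ -129.08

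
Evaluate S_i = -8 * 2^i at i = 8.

S_8 = -8 * 2^8 = -8 * 256 = -2048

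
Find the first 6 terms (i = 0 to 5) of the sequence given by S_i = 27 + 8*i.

This is an arithmetic sequence.
i=0: S_0 = 27 + 8*0 = 27
i=1: S_1 = 27 + 8*1 = 35
i=2: S_2 = 27 + 8*2 = 43
i=3: S_3 = 27 + 8*3 = 51
i=4: S_4 = 27 + 8*4 = 59
i=5: S_5 = 27 + 8*5 = 67
The first 6 terms are: [27, 35, 43, 51, 59, 67]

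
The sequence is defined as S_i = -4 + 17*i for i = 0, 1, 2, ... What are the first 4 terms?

This is an arithmetic sequence.
i=0: S_0 = -4 + 17*0 = -4
i=1: S_1 = -4 + 17*1 = 13
i=2: S_2 = -4 + 17*2 = 30
i=3: S_3 = -4 + 17*3 = 47
The first 4 terms are: [-4, 13, 30, 47]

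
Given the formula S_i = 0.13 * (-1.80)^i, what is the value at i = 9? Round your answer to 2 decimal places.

S_9 = 0.13 * (-1.8)^9 ≈ 0.13 * -198.3593 ≈ -25.79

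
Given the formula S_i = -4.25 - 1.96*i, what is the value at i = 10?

S_10 = -4.25 + -1.96*10 = -4.25 + -19.6 = -23.85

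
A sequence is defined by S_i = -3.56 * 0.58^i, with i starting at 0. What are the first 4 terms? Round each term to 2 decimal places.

This is a geometric sequence.
i=0: S_0 = -3.56 * 0.58^0 = -3.56
i=1: S_1 = -3.56 * 0.58^1 ≈ -2.06
i=2: S_2 = -3.56 * 0.58^2 ≈ -1.2
i=3: S_3 = -3.56 * 0.58^3 ≈ -0.69
The first 4 terms are: [-3.56, -2.06, -1.2, -0.69]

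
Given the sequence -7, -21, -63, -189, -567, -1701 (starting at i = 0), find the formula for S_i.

Check ratios: -21 / -7 = 3.0
Common ratio r = 3.
First term a = -7.
Formula: S_i = -7 * 3^i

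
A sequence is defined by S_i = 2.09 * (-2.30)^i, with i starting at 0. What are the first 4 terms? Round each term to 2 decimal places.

This is a geometric sequence.
i=0: S_0 = 2.09 * (-2.3)^0 = 2.09
i=1: S_1 = 2.09 * (-2.3)^1 ≈ -4.81
i=2: S_2 = 2.09 * (-2.3)^2 ≈ 11.06
i=3: S_3 = 2.09 * (-2.3)^3 ≈ -25.43
The first 4 terms are: [2.09, -4.81, 11.06, -25.43]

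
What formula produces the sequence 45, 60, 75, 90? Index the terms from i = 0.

Check differences: 60 - 45 = 15
75 - 60 = 15
Common difference d = 15.
First term a = 45.
Formula: S_i = 45 + 15*i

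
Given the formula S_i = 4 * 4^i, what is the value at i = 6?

S_6 = 4 * 4^6 = 4 * 4096 = 16384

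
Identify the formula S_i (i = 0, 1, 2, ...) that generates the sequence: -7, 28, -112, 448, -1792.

Check ratios: 28 / -7 = -4.0
Common ratio r = -4.
First term a = -7.
Formula: S_i = -7 * (-4)^i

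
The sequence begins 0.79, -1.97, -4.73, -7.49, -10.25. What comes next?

Differences: -1.97 - 0.79 = -2.76
This is an arithmetic sequence with common difference d = -2.76.
Next term = -10.25 + -2.76 = -13.01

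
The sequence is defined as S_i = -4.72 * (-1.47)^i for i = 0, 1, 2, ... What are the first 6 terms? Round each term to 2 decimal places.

This is a geometric sequence.
i=0: S_0 = -4.72 * (-1.47)^0 = -4.72
i=1: S_1 = -4.72 * (-1.47)^1 ≈ 6.94
i=2: S_2 = -4.72 * (-1.47)^2 ≈ -10.2
i=3: S_3 = -4.72 * (-1.47)^3 ≈ 14.99
i=4: S_4 = -4.72 * (-1.47)^4 ≈ -22.04
i=5: S_5 = -4.72 * (-1.47)^5 ≈ 32.4
The first 6 terms are: [-4.72, 6.94, -10.2, 14.99, -22.04, 32.4]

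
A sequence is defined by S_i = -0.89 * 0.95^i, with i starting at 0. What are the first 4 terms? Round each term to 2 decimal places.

This is a geometric sequence.
i=0: S_0 = -0.89 * 0.95^0 = -0.89
i=1: S_1 = -0.89 * 0.95^1 ≈ -0.85
i=2: S_2 = -0.89 * 0.95^2 ≈ -0.8
i=3: S_3 = -0.89 * 0.95^3 ≈ -0.76
The first 4 terms are: [-0.89, -0.85, -0.8, -0.76]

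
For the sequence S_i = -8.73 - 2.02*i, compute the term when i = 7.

S_7 = -8.73 + -2.02*7 = -8.73 + -14.14 = -22.87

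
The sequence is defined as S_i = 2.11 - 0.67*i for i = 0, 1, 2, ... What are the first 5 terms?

This is an arithmetic sequence.
i=0: S_0 = 2.11 + -0.67*0 = 2.11
i=1: S_1 = 2.11 + -0.67*1 = 1.44
i=2: S_2 = 2.11 + -0.67*2 = 0.77
i=3: S_3 = 2.11 + -0.67*3 = 0.1
i=4: S_4 = 2.11 + -0.67*4 = -0.57
The first 5 terms are: [2.11, 1.44, 0.77, 0.1, -0.57]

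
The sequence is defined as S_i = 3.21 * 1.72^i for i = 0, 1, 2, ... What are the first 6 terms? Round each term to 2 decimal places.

This is a geometric sequence.
i=0: S_0 = 3.21 * 1.72^0 = 3.21
i=1: S_1 = 3.21 * 1.72^1 ≈ 5.52
i=2: S_2 = 3.21 * 1.72^2 ≈ 9.5
i=3: S_3 = 3.21 * 1.72^3 ≈ 16.33
i=4: S_4 = 3.21 * 1.72^4 ≈ 28.09
i=5: S_5 = 3.21 * 1.72^5 ≈ 48.32
The first 6 terms are: [3.21, 5.52, 9.5, 16.33, 28.09, 48.32]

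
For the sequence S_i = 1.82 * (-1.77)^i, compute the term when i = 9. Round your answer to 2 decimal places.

S_9 = 1.82 * (-1.77)^9 ≈ 1.82 * -170.51375 ≈ -310.34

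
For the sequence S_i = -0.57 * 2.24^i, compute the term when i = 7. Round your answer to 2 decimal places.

S_7 = -0.57 * 2.24^7 ≈ -0.57 * 282.9672 ≈ -161.29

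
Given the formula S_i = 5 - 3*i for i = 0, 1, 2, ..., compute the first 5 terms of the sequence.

This is an arithmetic sequence.
i=0: S_0 = 5 + -3*0 = 5
i=1: S_1 = 5 + -3*1 = 2
i=2: S_2 = 5 + -3*2 = -1
i=3: S_3 = 5 + -3*3 = -4
i=4: S_4 = 5 + -3*4 = -7
The first 5 terms are: [5, 2, -1, -4, -7]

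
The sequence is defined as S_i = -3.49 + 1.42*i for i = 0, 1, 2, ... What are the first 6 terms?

This is an arithmetic sequence.
i=0: S_0 = -3.49 + 1.42*0 = -3.49
i=1: S_1 = -3.49 + 1.42*1 = -2.07
i=2: S_2 = -3.49 + 1.42*2 = -0.65
i=3: S_3 = -3.49 + 1.42*3 = 0.77
i=4: S_4 = -3.49 + 1.42*4 = 2.19
i=5: S_5 = -3.49 + 1.42*5 = 3.61
The first 6 terms are: [-3.49, -2.07, -0.65, 0.77, 2.19, 3.61]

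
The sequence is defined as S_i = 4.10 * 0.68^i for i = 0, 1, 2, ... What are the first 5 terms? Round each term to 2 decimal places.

This is a geometric sequence.
i=0: S_0 = 4.1 * 0.68^0 = 4.1
i=1: S_1 = 4.1 * 0.68^1 ≈ 2.79
i=2: S_2 = 4.1 * 0.68^2 ≈ 1.9
i=3: S_3 = 4.1 * 0.68^3 ≈ 1.29
i=4: S_4 = 4.1 * 0.68^4 ≈ 0.88
The first 5 terms are: [4.1, 2.79, 1.9, 1.29, 0.88]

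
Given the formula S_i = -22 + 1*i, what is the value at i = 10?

S_10 = -22 + 1*10 = -22 + 10 = -12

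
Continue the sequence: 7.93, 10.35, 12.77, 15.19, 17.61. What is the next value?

Differences: 10.35 - 7.93 = 2.42
This is an arithmetic sequence with common difference d = 2.42.
Next term = 17.61 + 2.42 = 20.03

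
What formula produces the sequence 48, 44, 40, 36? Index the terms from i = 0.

Check differences: 44 - 48 = -4
40 - 44 = -4
Common difference d = -4.
First term a = 48.
Formula: S_i = 48 - 4*i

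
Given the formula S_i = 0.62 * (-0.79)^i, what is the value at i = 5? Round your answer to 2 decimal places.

S_5 = 0.62 * (-0.79)^5 ≈ 0.62 * -0.3077 ≈ -0.19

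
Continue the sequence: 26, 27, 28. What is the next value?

Differences: 27 - 26 = 1
This is an arithmetic sequence with common difference d = 1.
Next term = 28 + 1 = 29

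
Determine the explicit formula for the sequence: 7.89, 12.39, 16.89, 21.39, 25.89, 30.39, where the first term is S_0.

Check differences: 12.39 - 7.89 = 4.5
16.89 - 12.39 = 4.5
Common difference d = 4.5.
First term a = 7.89.
Formula: S_i = 7.89 + 4.50*i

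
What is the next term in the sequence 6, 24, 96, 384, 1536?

Ratios: 24 / 6 = 4.0
This is a geometric sequence with common ratio r = 4.
Next term = 1536 * 4 = 6144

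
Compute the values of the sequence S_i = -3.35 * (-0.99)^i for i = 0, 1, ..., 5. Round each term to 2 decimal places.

This is a geometric sequence.
i=0: S_0 = -3.35 * (-0.99)^0 = -3.35
i=1: S_1 = -3.35 * (-0.99)^1 ≈ 3.32
i=2: S_2 = -3.35 * (-0.99)^2 ≈ -3.28
i=3: S_3 = -3.35 * (-0.99)^3 ≈ 3.25
i=4: S_4 = -3.35 * (-0.99)^4 ≈ -3.22
i=5: S_5 = -3.35 * (-0.99)^5 ≈ 3.19
The first 6 terms are: [-3.35, 3.32, -3.28, 3.25, -3.22, 3.19]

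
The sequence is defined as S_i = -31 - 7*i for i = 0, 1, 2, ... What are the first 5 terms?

This is an arithmetic sequence.
i=0: S_0 = -31 + -7*0 = -31
i=1: S_1 = -31 + -7*1 = -38
i=2: S_2 = -31 + -7*2 = -45
i=3: S_3 = -31 + -7*3 = -52
i=4: S_4 = -31 + -7*4 = -59
The first 5 terms are: [-31, -38, -45, -52, -59]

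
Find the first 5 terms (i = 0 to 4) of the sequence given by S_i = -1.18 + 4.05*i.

This is an arithmetic sequence.
i=0: S_0 = -1.18 + 4.05*0 = -1.18
i=1: S_1 = -1.18 + 4.05*1 = 2.87
i=2: S_2 = -1.18 + 4.05*2 = 6.92
i=3: S_3 = -1.18 + 4.05*3 = 10.97
i=4: S_4 = -1.18 + 4.05*4 = 15.02
The first 5 terms are: [-1.18, 2.87, 6.92, 10.97, 15.02]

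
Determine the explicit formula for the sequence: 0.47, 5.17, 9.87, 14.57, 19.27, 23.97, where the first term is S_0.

Check differences: 5.17 - 0.47 = 4.7
9.87 - 5.17 = 4.7
Common difference d = 4.7.
First term a = 0.47.
Formula: S_i = 0.47 + 4.70*i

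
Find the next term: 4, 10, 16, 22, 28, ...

Differences: 10 - 4 = 6
This is an arithmetic sequence with common difference d = 6.
Next term = 28 + 6 = 34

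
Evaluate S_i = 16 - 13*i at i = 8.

S_8 = 16 + -13*8 = 16 + -104 = -88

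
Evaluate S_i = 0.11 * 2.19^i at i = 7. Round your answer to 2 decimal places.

S_7 = 0.11 * 2.19^7 ≈ 0.11 * 241.6066 ≈ 26.58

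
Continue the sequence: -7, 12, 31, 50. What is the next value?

Differences: 12 - -7 = 19
This is an arithmetic sequence with common difference d = 19.
Next term = 50 + 19 = 69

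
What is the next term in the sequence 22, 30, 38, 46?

Differences: 30 - 22 = 8
This is an arithmetic sequence with common difference d = 8.
Next term = 46 + 8 = 54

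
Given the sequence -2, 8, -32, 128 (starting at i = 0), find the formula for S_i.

Check ratios: 8 / -2 = -4.0
Common ratio r = -4.
First term a = -2.
Formula: S_i = -2 * (-4)^i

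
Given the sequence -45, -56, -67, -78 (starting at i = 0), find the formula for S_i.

Check differences: -56 - -45 = -11
-67 - -56 = -11
Common difference d = -11.
First term a = -45.
Formula: S_i = -45 - 11*i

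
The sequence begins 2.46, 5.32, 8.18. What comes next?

Differences: 5.32 - 2.46 = 2.86
This is an arithmetic sequence with common difference d = 2.86.
Next term = 8.18 + 2.86 = 11.04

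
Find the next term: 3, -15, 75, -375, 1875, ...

Ratios: -15 / 3 = -5.0
This is a geometric sequence with common ratio r = -5.
Next term = 1875 * -5 = -9375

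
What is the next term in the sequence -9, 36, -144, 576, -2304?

Ratios: 36 / -9 = -4.0
This is a geometric sequence with common ratio r = -4.
Next term = -2304 * -4 = 9216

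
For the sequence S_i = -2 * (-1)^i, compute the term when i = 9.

S_9 = -2 * (-1)^9 = -2 * -1 = 2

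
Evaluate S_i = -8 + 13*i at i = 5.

S_5 = -8 + 13*5 = -8 + 65 = 57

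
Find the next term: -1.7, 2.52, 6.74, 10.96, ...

Differences: 2.52 - -1.7 = 4.22
This is an arithmetic sequence with common difference d = 4.22.
Next term = 10.96 + 4.22 = 15.18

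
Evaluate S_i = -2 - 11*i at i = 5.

S_5 = -2 + -11*5 = -2 + -55 = -57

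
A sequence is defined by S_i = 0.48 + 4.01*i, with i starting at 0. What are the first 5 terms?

This is an arithmetic sequence.
i=0: S_0 = 0.48 + 4.01*0 = 0.48
i=1: S_1 = 0.48 + 4.01*1 = 4.49
i=2: S_2 = 0.48 + 4.01*2 = 8.5
i=3: S_3 = 0.48 + 4.01*3 = 12.51
i=4: S_4 = 0.48 + 4.01*4 = 16.52
The first 5 terms are: [0.48, 4.49, 8.5, 12.51, 16.52]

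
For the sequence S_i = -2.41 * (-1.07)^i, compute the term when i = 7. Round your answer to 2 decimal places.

S_7 = -2.41 * (-1.07)^7 ≈ -2.41 * -1.6058 ≈ 3.87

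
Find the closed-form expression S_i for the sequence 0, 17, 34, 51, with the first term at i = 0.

Check differences: 17 - 0 = 17
34 - 17 = 17
Common difference d = 17.
First term a = 0.
Formula: S_i = 0 + 17*i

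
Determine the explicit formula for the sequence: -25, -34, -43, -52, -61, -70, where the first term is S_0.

Check differences: -34 - -25 = -9
-43 - -34 = -9
Common difference d = -9.
First term a = -25.
Formula: S_i = -25 - 9*i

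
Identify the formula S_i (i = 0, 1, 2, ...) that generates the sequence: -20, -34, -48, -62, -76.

Check differences: -34 - -20 = -14
-48 - -34 = -14
Common difference d = -14.
First term a = -20.
Formula: S_i = -20 - 14*i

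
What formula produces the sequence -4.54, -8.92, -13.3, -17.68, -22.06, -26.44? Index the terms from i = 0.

Check differences: -8.92 - -4.54 = -4.38
-13.3 - -8.92 = -4.38
Common difference d = -4.38.
First term a = -4.54.
Formula: S_i = -4.54 - 4.38*i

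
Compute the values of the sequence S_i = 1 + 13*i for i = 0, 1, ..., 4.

This is an arithmetic sequence.
i=0: S_0 = 1 + 13*0 = 1
i=1: S_1 = 1 + 13*1 = 14
i=2: S_2 = 1 + 13*2 = 27
i=3: S_3 = 1 + 13*3 = 40
i=4: S_4 = 1 + 13*4 = 53
The first 5 terms are: [1, 14, 27, 40, 53]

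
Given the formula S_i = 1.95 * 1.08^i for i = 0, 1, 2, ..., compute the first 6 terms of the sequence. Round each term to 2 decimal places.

This is a geometric sequence.
i=0: S_0 = 1.95 * 1.08^0 = 1.95
i=1: S_1 = 1.95 * 1.08^1 ≈ 2.11
i=2: S_2 = 1.95 * 1.08^2 ≈ 2.27
i=3: S_3 = 1.95 * 1.08^3 ≈ 2.46
i=4: S_4 = 1.95 * 1.08^4 ≈ 2.65
i=5: S_5 = 1.95 * 1.08^5 ≈ 2.87
The first 6 terms are: [1.95, 2.11, 2.27, 2.46, 2.65, 2.87]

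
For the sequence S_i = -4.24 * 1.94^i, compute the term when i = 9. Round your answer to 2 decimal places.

S_9 = -4.24 * 1.94^9 ≈ -4.24 * 389.2383 ≈ -1650.37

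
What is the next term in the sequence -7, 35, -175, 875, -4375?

Ratios: 35 / -7 = -5.0
This is a geometric sequence with common ratio r = -5.
Next term = -4375 * -5 = 21875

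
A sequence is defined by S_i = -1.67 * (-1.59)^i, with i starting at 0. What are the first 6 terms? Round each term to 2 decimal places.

This is a geometric sequence.
i=0: S_0 = -1.67 * (-1.59)^0 = -1.67
i=1: S_1 = -1.67 * (-1.59)^1 ≈ 2.66
i=2: S_2 = -1.67 * (-1.59)^2 ≈ -4.22
i=3: S_3 = -1.67 * (-1.59)^3 ≈ 6.71
i=4: S_4 = -1.67 * (-1.59)^4 ≈ -10.67
i=5: S_5 = -1.67 * (-1.59)^5 ≈ 16.97
The first 6 terms are: [-1.67, 2.66, -4.22, 6.71, -10.67, 16.97]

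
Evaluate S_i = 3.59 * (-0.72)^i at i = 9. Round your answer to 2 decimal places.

S_9 = 3.59 * (-0.72)^9 ≈ 3.59 * -0.052 ≈ -0.19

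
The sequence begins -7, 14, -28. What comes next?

Ratios: 14 / -7 = -2.0
This is a geometric sequence with common ratio r = -2.
Next term = -28 * -2 = 56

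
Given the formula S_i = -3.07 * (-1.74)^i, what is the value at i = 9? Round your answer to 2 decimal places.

S_9 = -3.07 * (-1.74)^9 ≈ -3.07 * -146.1986 ≈ 448.83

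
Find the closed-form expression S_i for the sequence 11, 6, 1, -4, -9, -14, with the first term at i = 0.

Check differences: 6 - 11 = -5
1 - 6 = -5
Common difference d = -5.
First term a = 11.
Formula: S_i = 11 - 5*i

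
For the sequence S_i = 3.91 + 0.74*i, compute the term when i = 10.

S_10 = 3.91 + 0.74*10 = 3.91 + 7.4 = 11.31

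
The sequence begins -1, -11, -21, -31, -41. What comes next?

Differences: -11 - -1 = -10
This is an arithmetic sequence with common difference d = -10.
Next term = -41 + -10 = -51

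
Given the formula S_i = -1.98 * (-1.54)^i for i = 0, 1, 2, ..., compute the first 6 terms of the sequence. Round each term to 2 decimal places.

This is a geometric sequence.
i=0: S_0 = -1.98 * (-1.54)^0 = -1.98
i=1: S_1 = -1.98 * (-1.54)^1 ≈ 3.05
i=2: S_2 = -1.98 * (-1.54)^2 ≈ -4.7
i=3: S_3 = -1.98 * (-1.54)^3 ≈ 7.23
i=4: S_4 = -1.98 * (-1.54)^4 ≈ -11.14
i=5: S_5 = -1.98 * (-1.54)^5 ≈ 17.15
The first 6 terms are: [-1.98, 3.05, -4.7, 7.23, -11.14, 17.15]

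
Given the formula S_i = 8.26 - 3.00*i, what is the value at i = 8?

S_8 = 8.26 + -3.0*8 = 8.26 + -24.0 = -15.74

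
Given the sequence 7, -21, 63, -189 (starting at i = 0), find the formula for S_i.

Check ratios: -21 / 7 = -3.0
Common ratio r = -3.
First term a = 7.
Formula: S_i = 7 * (-3)^i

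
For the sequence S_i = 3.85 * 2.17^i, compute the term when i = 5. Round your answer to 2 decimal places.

S_5 = 3.85 * 2.17^5 ≈ 3.85 * 48.117 ≈ 185.25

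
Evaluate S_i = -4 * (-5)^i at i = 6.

S_6 = -4 * (-5)^6 = -4 * 15625 = -62500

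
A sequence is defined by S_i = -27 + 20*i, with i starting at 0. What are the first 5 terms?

This is an arithmetic sequence.
i=0: S_0 = -27 + 20*0 = -27
i=1: S_1 = -27 + 20*1 = -7
i=2: S_2 = -27 + 20*2 = 13
i=3: S_3 = -27 + 20*3 = 33
i=4: S_4 = -27 + 20*4 = 53
The first 5 terms are: [-27, -7, 13, 33, 53]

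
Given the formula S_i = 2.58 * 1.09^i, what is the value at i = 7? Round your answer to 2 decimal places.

S_7 = 2.58 * 1.09^7 ≈ 2.58 * 1.828 ≈ 4.72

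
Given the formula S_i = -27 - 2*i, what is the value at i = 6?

S_6 = -27 + -2*6 = -27 + -12 = -39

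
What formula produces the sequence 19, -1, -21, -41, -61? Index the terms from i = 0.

Check differences: -1 - 19 = -20
-21 - -1 = -20
Common difference d = -20.
First term a = 19.
Formula: S_i = 19 - 20*i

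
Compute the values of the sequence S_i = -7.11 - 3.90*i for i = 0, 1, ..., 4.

This is an arithmetic sequence.
i=0: S_0 = -7.11 + -3.9*0 = -7.11
i=1: S_1 = -7.11 + -3.9*1 = -11.01
i=2: S_2 = -7.11 + -3.9*2 = -14.91
i=3: S_3 = -7.11 + -3.9*3 = -18.81
i=4: S_4 = -7.11 + -3.9*4 = -22.71
The first 5 terms are: [-7.11, -11.01, -14.91, -18.81, -22.71]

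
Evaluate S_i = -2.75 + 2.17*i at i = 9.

S_9 = -2.75 + 2.17*9 = -2.75 + 19.53 = 16.78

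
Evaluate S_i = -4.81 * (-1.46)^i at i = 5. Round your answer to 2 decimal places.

S_5 = -4.81 * (-1.46)^5 ≈ -4.81 * -6.6338 ≈ 31.91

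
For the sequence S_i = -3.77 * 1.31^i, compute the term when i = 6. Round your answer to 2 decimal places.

S_6 = -3.77 * 1.31^6 ≈ -3.77 * 5.0539 ≈ -19.05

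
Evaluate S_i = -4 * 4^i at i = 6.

S_6 = -4 * 4^6 = -4 * 4096 = -16384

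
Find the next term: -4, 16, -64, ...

Ratios: 16 / -4 = -4.0
This is a geometric sequence with common ratio r = -4.
Next term = -64 * -4 = 256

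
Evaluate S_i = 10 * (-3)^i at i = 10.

S_10 = 10 * (-3)^10 = 10 * 59049 = 590490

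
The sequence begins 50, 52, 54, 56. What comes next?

Differences: 52 - 50 = 2
This is an arithmetic sequence with common difference d = 2.
Next term = 56 + 2 = 58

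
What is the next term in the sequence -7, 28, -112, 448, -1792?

Ratios: 28 / -7 = -4.0
This is a geometric sequence with common ratio r = -4.
Next term = -1792 * -4 = 7168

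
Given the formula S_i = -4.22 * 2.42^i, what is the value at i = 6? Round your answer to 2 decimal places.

S_6 = -4.22 * 2.42^6 ≈ -4.22 * 200.8594 ≈ -847.63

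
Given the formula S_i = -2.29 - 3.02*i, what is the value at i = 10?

S_10 = -2.29 + -3.02*10 = -2.29 + -30.2 = -32.49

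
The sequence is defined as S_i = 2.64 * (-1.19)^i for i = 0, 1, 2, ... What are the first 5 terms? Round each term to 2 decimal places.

This is a geometric sequence.
i=0: S_0 = 2.64 * (-1.19)^0 = 2.64
i=1: S_1 = 2.64 * (-1.19)^1 ≈ -3.14
i=2: S_2 = 2.64 * (-1.19)^2 ≈ 3.74
i=3: S_3 = 2.64 * (-1.19)^3 ≈ -4.45
i=4: S_4 = 2.64 * (-1.19)^4 ≈ 5.29
The first 5 terms are: [2.64, -3.14, 3.74, -4.45, 5.29]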